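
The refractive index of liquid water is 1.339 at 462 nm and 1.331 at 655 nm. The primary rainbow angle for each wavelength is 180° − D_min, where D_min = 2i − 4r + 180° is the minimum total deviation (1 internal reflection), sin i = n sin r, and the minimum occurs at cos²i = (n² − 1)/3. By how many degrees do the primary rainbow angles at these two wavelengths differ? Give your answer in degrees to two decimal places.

At 462 nm (n = 1.339): cos²i = 0.26431 → i = 59.062°, r = 39.834°, D_min = 138.786°, rainbow angle = 41.214°.
At 655 nm (n = 1.331): cos²i = 0.25719 → i = 59.527°, r = 40.356°, D_min = 137.630°, rainbow angle = 42.370°.
Angular width = |41.214° − 42.370°| = 1.156°.

1.16°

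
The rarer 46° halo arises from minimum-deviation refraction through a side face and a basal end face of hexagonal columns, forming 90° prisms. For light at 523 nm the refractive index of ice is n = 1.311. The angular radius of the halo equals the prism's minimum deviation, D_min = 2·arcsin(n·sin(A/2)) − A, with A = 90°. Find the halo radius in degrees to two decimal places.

45.95°

n·sin(A/2) = 1.311 × sin 45° = 1.311 × 0.7071 = 0.9270.
D_min = 2·arcsin(0.9270) − 90° = 2 × 67.974° − 90° = 45.949°.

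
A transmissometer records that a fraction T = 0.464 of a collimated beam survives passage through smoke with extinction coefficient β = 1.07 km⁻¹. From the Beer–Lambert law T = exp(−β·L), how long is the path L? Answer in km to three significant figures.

Beer–Lambert: T = exp(−βL) ⇒ L = −ln(T)/β = −ln(0.464)/1.07 = 0.7679/1.07 = 0.7176 km.

0.718 km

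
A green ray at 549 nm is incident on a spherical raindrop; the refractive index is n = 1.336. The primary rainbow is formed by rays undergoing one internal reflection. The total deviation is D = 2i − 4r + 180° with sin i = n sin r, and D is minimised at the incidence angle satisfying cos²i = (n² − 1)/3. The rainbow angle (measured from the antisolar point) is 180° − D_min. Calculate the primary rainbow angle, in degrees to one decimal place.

cos²i = (1.78490 − 1)/3 = 0.26163; i = arccos(0.51150) = 59.236°.
sin r = sin 59.236°/1.336 = 0.64318; r = 40.029°.
D_min = 2·59.236° − 4·40.029° + 180° = 138.356°.
Rainbow angle = 180° − D_min = 41.644°.

41.6°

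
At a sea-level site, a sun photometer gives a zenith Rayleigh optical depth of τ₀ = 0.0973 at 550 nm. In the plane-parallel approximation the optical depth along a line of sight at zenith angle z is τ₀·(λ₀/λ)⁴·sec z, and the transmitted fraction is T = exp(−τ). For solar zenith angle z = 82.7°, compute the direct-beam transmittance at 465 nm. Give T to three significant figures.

0.223

sec 82.7° = 7.8700.
τ = 0.0973 × (550/465)⁴ × 7.8700 = 0.0973 × 1.9572 × 7.8700 = 1.4987.
T = exp(−1.4987) = 0.2234.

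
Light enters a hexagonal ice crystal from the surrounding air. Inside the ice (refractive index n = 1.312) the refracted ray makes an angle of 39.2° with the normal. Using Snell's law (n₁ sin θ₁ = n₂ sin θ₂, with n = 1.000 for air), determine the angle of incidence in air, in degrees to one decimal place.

56.0°

Snell: sin θ_i = n · sin θ_r = 1.312 × sin 39.2° = 1.312 × 0.6320 = 0.8292.
θ_i = arcsin(0.8292) = 56.02°.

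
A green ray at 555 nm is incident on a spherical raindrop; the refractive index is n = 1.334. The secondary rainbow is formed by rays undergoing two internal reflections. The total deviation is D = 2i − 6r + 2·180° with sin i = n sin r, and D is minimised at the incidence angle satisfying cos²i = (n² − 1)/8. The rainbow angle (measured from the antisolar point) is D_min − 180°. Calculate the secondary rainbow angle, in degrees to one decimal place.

cos²i = (1.77956 − 1)/8 = 0.09744; i = arccos(0.31216) = 71.810°.
sin r = sin 71.810°/1.334 = 0.71217; r = 45.411°.
D_min = 2·71.810° − 6·45.411° + 360° = 231.153°.
Rainbow angle = D_min − 180° = 51.153°.

51.2°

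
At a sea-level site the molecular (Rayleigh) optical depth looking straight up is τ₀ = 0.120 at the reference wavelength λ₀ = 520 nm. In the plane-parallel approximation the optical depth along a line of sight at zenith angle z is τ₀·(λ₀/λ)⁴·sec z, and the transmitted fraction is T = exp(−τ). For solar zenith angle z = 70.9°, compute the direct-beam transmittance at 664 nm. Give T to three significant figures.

sec 70.9° = 3.0561.
τ = 0.120 × (520/664)⁴ × 3.0561 = 0.120 × 0.3761 × 3.0561 = 0.1379.
T = exp(−0.1379) = 0.8712.

0.871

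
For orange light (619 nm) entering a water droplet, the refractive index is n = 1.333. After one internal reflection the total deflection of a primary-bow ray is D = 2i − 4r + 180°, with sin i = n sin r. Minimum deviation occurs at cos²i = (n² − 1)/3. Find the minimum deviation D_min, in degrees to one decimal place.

137.9°

cos²i = (1.77689 − 1)/3 = 0.25896; i = arccos(0.50888) = 59.410°.
sin r = sin 59.410°/1.333 = 0.64579; r = 40.225°.
D_min = 2·59.410° − 4·40.225° + 180° = 137.922°.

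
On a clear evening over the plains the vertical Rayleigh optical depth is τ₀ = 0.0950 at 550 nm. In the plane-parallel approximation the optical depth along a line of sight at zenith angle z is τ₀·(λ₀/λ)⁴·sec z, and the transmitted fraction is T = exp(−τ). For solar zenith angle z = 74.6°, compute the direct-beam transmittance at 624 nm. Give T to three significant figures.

sec 74.6° = 3.7657.
τ = 0.0950 × (550/624)⁴ × 3.7657 = 0.0950 × 0.6035 × 3.7657 = 0.2159.
T = exp(−0.2159) = 0.8058.

0.806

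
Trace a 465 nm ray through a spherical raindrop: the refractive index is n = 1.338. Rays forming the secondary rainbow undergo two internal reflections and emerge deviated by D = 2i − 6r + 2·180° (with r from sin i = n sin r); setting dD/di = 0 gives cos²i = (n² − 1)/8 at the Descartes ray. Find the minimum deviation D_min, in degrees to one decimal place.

232.2°

cos²i = (1.79024 − 1)/8 = 0.09878; i = arccos(0.31429) = 71.682°.
sin r = sin 71.682°/1.338 = 0.70951; r = 45.195°.
D_min = 2·71.682° − 6·45.195° + 360° = 232.193°.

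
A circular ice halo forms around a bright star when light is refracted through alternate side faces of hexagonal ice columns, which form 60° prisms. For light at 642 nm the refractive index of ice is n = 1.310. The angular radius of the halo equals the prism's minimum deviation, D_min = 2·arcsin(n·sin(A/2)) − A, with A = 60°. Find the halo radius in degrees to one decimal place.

21.8°

n·sin(A/2) = 1.310 × sin 30° = 1.310 × 0.5000 = 0.6550.
D_min = 2·arcsin(0.6550) − 60° = 2 × 40.920° − 60° = 21.839°.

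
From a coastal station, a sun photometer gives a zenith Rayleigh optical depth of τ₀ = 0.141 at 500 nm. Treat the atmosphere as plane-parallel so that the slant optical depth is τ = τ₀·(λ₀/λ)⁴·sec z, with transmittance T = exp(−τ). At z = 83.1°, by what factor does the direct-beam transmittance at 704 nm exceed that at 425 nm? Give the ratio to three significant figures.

7.03

Airmass: sec 83.1° = 8.3238.
τ(704 nm) = 0.141 × (500/704)⁴ × 8.3238 = 0.141 × 0.2544 × 8.3238 = 0.2986.
τ(425 nm) = 0.141 × (500/425)⁴ × 8.3238 = 0.141 × 1.9157 × 8.3238 = 2.2484.
T(704)/T(425) = exp(τ_B − τ_A) = exp(1.9497) = 7.0268.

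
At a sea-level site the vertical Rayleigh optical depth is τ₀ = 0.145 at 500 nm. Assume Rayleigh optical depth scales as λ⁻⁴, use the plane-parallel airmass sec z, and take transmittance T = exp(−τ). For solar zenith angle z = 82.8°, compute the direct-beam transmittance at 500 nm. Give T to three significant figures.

sec 82.8° = 7.9787.
τ = 0.145 × (500/500)⁴ × 7.9787 = 0.145 × 1.0000 × 7.9787 = 1.1569.
T = exp(−1.1569) = 0.3145.

0.314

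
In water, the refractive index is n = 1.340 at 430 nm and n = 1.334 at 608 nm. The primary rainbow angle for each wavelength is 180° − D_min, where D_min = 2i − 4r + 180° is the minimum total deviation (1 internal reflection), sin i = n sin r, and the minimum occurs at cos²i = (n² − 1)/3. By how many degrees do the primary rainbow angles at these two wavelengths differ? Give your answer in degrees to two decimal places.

At 430 nm (n = 1.340): cos²i = 0.26520 → i = 59.004°, r = 39.770°, D_min = 138.929°, rainbow angle = 41.071°.
At 608 nm (n = 1.334): cos²i = 0.25985 → i = 59.352°, r = 40.159°, D_min = 138.067°, rainbow angle = 41.933°.
Angular width = |41.071° − 41.933°| = 0.862°.

0.86°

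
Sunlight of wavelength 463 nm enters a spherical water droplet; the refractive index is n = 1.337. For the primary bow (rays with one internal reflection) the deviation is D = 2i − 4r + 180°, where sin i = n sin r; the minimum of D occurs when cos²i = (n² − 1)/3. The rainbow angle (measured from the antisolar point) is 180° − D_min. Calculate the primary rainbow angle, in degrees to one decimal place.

cos²i = (1.78757 − 1)/3 = 0.26252; i = arccos(0.51237) = 59.178°.
sin r = sin 59.178°/1.337 = 0.64231; r = 39.964°.
D_min = 2·59.178° − 4·39.964° + 180° = 138.500°.
Rainbow angle = 180° − D_min = 41.500°.

41.5°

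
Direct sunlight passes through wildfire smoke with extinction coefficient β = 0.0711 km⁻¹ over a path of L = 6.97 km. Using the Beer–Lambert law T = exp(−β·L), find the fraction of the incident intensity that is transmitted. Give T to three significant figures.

0.609

τ = β·L = 0.0711 × 6.97 = 0.4956.
T = exp(−0.4956) = 0.6092.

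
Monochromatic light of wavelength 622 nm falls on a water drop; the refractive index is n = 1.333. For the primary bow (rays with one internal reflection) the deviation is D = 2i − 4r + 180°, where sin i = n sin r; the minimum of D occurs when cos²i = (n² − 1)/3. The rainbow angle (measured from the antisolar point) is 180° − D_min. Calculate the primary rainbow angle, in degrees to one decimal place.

42.1°

cos²i = (1.77689 − 1)/3 = 0.25896; i = arccos(0.50888) = 59.410°.
sin r = sin 59.410°/1.333 = 0.64579; r = 40.225°.
D_min = 2·59.410° − 4·40.225° + 180° = 137.922°.
Rainbow angle = 180° − D_min = 42.078°.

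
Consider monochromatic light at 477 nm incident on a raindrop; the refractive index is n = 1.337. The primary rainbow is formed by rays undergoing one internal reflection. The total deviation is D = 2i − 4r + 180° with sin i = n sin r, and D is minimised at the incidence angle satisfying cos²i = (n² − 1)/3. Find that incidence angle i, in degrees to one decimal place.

cos²i = (1.337² − 1)/3 = (1.78757 − 1)/3 = 0.26252.
cos i = 0.51237, so i = 59.178°.

59.2°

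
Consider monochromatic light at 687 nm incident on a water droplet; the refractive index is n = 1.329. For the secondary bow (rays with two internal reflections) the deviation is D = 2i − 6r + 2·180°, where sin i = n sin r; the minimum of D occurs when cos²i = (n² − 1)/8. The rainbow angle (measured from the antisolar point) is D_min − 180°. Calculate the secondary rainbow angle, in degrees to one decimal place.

49.8°

cos²i = (1.76624 − 1)/8 = 0.09578; i = arccos(0.30948) = 71.972°.
sin r = sin 71.972°/1.329 = 0.71550; r = 45.685°.
D_min = 2·71.972° − 6·45.685° + 360° = 229.837°.
Rainbow angle = D_min − 180° = 49.837°.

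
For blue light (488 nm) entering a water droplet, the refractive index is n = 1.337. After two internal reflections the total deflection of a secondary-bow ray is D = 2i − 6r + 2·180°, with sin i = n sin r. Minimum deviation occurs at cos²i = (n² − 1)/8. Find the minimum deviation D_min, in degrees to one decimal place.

cos²i = (1.78757 − 1)/8 = 0.09845; i = arccos(0.31376) = 71.714°.
sin r = sin 71.714°/1.337 = 0.71017; r = 45.249°.
D_min = 2·71.714° − 6·45.249° + 360° = 231.934°.

231.9°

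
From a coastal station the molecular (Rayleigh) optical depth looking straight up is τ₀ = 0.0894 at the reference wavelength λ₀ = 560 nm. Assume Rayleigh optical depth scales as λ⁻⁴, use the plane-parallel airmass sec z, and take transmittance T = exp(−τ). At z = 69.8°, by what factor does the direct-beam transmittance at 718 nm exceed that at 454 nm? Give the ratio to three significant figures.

1.65

Airmass: sec 69.8° = 2.8960.
τ(718 nm) = 0.0894 × (560/718)⁴ × 2.8960 = 0.0894 × 0.3700 × 2.8960 = 0.0958.
τ(454 nm) = 0.0894 × (560/454)⁴ × 2.8960 = 0.0894 × 2.3149 × 2.8960 = 0.5993.
T(718)/T(454) = exp(τ_B − τ_A) = exp(0.5035) = 1.6546.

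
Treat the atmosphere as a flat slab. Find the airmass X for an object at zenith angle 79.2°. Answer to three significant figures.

5.34

X = sec z = 1/cos 79.2° = 1/0.1874 = 5.3367.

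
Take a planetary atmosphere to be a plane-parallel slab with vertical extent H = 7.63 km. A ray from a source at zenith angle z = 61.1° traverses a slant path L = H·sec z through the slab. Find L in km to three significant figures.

sec z = 1/cos 61.1° = 2.0692.
L = 7.63 × 2.0692 = 15.788 km.

15.8 km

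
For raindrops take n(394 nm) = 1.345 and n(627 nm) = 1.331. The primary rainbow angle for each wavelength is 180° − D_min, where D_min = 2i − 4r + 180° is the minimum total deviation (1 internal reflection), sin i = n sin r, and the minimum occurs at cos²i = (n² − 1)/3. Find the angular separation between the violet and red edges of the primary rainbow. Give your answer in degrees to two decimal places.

At 394 nm (n = 1.345): cos²i = 0.26967 → i = 58.715°, r = 39.448°, D_min = 139.635°, rainbow angle = 40.365°.
At 627 nm (n = 1.331): cos²i = 0.25719 → i = 59.527°, r = 40.356°, D_min = 137.630°, rainbow angle = 42.370°.
Angular width = |40.365° − 42.370°| = 2.005°.

2.01°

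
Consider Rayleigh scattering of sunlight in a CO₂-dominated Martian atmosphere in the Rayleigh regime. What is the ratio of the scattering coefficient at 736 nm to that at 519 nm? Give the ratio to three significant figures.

0.247

Rayleigh scattering ∝ λ⁻⁴, so the ratio of coefficients is the inverse fourth power of the wavelength ratio.
σ(736)/σ(519) = (519/736)⁴ = (0.7052)⁴ = 0.2473.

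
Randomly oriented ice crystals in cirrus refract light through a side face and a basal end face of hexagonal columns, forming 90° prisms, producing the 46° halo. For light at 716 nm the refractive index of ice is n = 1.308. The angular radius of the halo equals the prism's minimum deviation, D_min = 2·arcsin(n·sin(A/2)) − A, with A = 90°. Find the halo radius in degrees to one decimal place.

45.3°

n·sin(A/2) = 1.308 × sin 45° = 1.308 × 0.7071 = 0.9249.
D_min = 2·arcsin(0.9249) − 90° = 2 × 67.653° − 90° = 45.305°.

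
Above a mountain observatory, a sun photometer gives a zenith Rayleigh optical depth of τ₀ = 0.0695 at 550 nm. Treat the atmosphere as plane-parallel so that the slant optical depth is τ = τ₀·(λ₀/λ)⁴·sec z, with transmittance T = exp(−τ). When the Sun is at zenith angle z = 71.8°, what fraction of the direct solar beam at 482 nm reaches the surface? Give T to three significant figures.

sec 71.8° = 3.2017.
τ = 0.0695 × (550/482)⁴ × 3.2017 = 0.0695 × 1.6954 × 3.2017 = 0.3772.
T = exp(−0.3772) = 0.6857.

0.686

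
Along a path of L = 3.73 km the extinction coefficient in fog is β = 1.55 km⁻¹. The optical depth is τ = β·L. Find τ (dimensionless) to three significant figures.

5.78

τ = β·L = 1.55 × 3.73 = 5.7815.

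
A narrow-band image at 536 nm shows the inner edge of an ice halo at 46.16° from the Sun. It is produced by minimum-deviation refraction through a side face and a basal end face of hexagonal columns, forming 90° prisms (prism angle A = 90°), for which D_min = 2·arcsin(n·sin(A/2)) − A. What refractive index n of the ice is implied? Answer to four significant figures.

Rearranging: n = sin((D_min + A)/2) / sin(A/2).
(D_min + A)/2 = (46.16° + 90°)/2 = 68.080°.
n = sin 68.080° / sin 45° = 0.9277 / 0.7071 = 1.3120.

1.312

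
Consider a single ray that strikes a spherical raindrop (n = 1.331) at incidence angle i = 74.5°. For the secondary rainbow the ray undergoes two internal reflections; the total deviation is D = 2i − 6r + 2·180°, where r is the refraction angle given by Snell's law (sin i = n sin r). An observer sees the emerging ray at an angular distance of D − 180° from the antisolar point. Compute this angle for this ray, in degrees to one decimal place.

50.7°

sin r = sin 74.5° / 1.331 = 0.9636/1.331 = 0.7240; r = 46.38°.
D = 2·74.5° − 6·46.38° + 2·180° = 149.00° − 278.31° + 360° = 230.69°.
Angle from antisolar point = D − 180° = 50.69°.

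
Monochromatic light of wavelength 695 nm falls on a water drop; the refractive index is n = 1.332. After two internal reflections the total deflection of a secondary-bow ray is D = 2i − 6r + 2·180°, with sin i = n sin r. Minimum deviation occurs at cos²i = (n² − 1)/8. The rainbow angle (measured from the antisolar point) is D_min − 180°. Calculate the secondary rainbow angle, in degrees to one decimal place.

50.6°

cos²i = (1.77422 − 1)/8 = 0.09678; i = arccos(0.31109) = 71.875°.
sin r = sin 71.875°/1.332 = 0.71350; r = 45.520°.
D_min = 2·71.875° − 6·45.520° + 360° = 230.628°.
Rainbow angle = D_min − 180° = 50.628°.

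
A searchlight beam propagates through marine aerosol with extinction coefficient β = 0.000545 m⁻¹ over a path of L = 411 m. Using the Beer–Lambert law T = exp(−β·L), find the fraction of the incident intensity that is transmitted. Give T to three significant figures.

τ = β·L = 0.000545 × 411 = 0.2240.
T = exp(−0.2240) = 0.7993.

0.799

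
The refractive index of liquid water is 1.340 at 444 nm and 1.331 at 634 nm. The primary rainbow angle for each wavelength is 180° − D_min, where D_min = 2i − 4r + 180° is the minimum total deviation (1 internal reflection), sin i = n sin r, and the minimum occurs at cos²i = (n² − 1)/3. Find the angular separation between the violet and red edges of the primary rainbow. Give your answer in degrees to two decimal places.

At 444 nm (n = 1.340): cos²i = 0.26520 → i = 59.004°, r = 39.770°, D_min = 138.929°, rainbow angle = 41.071°.
At 634 nm (n = 1.331): cos²i = 0.25719 → i = 59.527°, r = 40.356°, D_min = 137.630°, rainbow angle = 42.370°.
Angular width = |41.071° − 42.370°| = 1.299°.

1.30°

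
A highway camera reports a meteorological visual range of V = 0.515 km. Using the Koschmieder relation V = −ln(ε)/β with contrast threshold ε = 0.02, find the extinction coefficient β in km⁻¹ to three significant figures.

β = −ln(0.02) / V = 3.912 / 0.515 = 7.5962 km⁻¹.

7.60 km⁻¹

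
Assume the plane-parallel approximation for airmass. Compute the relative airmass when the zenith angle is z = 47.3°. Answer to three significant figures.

X = sec z = 1/cos 47.3° = 1/0.6782 = 1.4746.

1.47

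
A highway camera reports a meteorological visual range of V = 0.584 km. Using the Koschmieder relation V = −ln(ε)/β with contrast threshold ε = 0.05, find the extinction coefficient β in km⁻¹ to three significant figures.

β = −ln(0.05) / V = 2.996 / 0.584 = 5.1297 km⁻¹.

5.13 km⁻¹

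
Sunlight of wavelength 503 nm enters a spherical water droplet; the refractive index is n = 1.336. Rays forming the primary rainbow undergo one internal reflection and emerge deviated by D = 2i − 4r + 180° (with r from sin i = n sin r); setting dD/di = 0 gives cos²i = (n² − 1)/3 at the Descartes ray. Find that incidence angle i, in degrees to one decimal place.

cos²i = (1.336² − 1)/3 = (1.78490 − 1)/3 = 0.26163.
cos i = 0.51150, so i = 59.236°.

59.2°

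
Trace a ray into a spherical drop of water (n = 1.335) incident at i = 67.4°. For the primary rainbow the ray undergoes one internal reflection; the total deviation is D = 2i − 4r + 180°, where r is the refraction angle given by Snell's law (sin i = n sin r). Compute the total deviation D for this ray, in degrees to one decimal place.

139.8°

sin r = sin 67.4° / 1.335 = 0.9232/1.335 = 0.6915; r = 43.75°.
D = 2·67.4° − 4·43.75° + 180° = 134.80° − 175.01° + 180° = 139.79°.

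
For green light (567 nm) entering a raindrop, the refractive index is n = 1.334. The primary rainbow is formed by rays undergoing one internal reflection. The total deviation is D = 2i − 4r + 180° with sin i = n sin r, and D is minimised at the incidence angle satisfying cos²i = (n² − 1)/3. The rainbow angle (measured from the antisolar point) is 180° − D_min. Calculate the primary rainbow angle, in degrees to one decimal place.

cos²i = (1.77956 − 1)/3 = 0.25985; i = arccos(0.50976) = 59.352°.
sin r = sin 59.352°/1.334 = 0.64492; r = 40.159°.
D_min = 2·59.352° − 4·40.159° + 180° = 138.067°.
Rainbow angle = 180° − D_min = 41.933°.

41.9°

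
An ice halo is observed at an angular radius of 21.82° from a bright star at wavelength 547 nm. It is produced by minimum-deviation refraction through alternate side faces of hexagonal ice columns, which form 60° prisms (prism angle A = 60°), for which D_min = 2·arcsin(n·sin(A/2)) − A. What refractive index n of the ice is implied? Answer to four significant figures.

1.310

Rearranging: n = sin((D_min + A)/2) / sin(A/2).
(D_min + A)/2 = (21.82° + 60°)/2 = 40.910°.
n = sin 40.910° / sin 30° = 0.6549 / 0.5000 = 1.3097.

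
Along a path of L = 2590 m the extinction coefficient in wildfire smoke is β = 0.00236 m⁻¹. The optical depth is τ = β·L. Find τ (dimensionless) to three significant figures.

τ = β·L = 0.00236 × 2590 = 6.1124.

6.11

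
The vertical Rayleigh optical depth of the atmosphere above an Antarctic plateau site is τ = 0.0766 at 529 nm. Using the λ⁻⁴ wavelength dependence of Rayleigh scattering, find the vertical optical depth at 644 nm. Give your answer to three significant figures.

0.0349

τ(644 nm) = τ(529 nm) × (529/644)⁴ = 0.0766 × (0.8214)⁴ = 0.0766 × 0.4553 = 0.0349.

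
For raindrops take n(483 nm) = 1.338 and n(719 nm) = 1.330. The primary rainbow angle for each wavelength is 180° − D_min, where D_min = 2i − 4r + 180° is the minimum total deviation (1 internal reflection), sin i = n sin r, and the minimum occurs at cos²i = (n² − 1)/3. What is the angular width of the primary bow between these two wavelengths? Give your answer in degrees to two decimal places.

1.16°

At 483 nm (n = 1.338): cos²i = 0.26341 → i = 59.120°, r = 39.899°, D_min = 138.643°, rainbow angle = 41.357°.
At 719 nm (n = 1.330): cos²i = 0.25630 → i = 59.585°, r = 40.422°, D_min = 137.484°, rainbow angle = 42.516°.
Angular width = |41.357° − 42.516°| = 1.160°.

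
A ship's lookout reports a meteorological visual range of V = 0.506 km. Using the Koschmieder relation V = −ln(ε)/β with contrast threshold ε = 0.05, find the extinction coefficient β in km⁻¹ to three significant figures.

5.92 km⁻¹

β = −ln(0.05) / V = 2.996 / 0.506 = 5.9204 km⁻¹.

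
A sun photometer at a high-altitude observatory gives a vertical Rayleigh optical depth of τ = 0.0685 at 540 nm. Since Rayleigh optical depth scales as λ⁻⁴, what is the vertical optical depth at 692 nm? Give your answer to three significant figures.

0.0254

τ(692 nm) = τ(540 nm) × (540/692)⁴ = 0.0685 × (0.7803)⁴ = 0.0685 × 0.3708 = 0.0254.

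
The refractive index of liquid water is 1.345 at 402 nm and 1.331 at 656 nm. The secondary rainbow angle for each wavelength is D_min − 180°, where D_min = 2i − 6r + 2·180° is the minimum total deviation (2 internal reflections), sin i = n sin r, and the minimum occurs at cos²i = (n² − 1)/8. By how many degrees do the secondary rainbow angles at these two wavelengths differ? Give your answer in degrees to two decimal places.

At 402 nm (n = 1.345): cos²i = 0.10113 → i = 71.458°, r = 44.821°, D_min = 233.987°, rainbow angle = 53.987°.
At 656 nm (n = 1.331): cos²i = 0.09645 → i = 71.907°, r = 45.575°, D_min = 230.365°, rainbow angle = 50.365°.
Angular width = |53.987° − 50.365°| = 3.622°.

3.62°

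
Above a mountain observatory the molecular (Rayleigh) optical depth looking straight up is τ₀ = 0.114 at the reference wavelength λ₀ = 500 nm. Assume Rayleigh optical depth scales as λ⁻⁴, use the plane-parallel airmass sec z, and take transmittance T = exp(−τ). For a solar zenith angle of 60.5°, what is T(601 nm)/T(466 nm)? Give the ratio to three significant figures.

Airmass: sec 60.5° = 2.0308.
τ(601 nm) = 0.114 × (500/601)⁴ × 2.0308 = 0.114 × 0.4791 × 2.0308 = 0.1109.
τ(466 nm) = 0.114 × (500/466)⁴ × 2.0308 = 0.114 × 1.3254 × 2.0308 = 0.3068.
T(601)/T(466) = exp(τ_B − τ_A) = exp(0.1959) = 1.2164.

1.22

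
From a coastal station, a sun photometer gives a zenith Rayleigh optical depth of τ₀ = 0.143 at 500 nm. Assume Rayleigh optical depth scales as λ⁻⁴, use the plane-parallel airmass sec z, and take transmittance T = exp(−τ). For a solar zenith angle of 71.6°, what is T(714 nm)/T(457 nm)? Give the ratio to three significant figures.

1.72

Airmass: sec 71.6° = 3.1681.
τ(714 nm) = 0.143 × (500/714)⁴ × 3.1681 = 0.143 × 0.2405 × 3.1681 = 0.1089.
τ(457 nm) = 0.143 × (500/457)⁴ × 3.1681 = 0.143 × 1.4329 × 3.1681 = 0.6492.
T(714)/T(457) = exp(τ_B − τ_A) = exp(0.5402) = 1.7164.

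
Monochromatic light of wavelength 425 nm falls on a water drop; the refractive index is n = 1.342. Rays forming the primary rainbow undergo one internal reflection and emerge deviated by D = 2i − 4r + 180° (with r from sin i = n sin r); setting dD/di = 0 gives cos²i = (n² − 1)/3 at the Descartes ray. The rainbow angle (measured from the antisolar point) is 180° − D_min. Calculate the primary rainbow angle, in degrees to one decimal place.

cos²i = (1.80096 − 1)/3 = 0.26699; i = arccos(0.51671) = 58.888°.
sin r = sin 58.888°/1.342 = 0.63797; r = 39.641°.
D_min = 2·58.888° − 4·39.641° + 180° = 139.213°.
Rainbow angle = 180° − D_min = 40.787°.

40.8°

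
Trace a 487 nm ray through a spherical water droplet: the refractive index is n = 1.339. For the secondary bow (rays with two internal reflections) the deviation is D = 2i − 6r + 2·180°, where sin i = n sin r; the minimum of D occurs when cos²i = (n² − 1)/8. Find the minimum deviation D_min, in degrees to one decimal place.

232.5°

cos²i = (1.79292 − 1)/8 = 0.09912; i = arccos(0.31483) = 71.650°.
sin r = sin 71.650°/1.339 = 0.70885; r = 45.141°.
D_min = 2·71.650° − 6·45.141° + 360° = 232.451°.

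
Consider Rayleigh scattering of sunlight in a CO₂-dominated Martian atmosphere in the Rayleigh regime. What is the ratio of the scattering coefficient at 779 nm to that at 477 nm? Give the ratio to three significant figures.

0.141

Rayleigh scattering ∝ λ⁻⁴, so the ratio of coefficients is the inverse fourth power of the wavelength ratio.
σ(779)/σ(477) = (477/779)⁴ = (0.6123)⁴ = 0.1406.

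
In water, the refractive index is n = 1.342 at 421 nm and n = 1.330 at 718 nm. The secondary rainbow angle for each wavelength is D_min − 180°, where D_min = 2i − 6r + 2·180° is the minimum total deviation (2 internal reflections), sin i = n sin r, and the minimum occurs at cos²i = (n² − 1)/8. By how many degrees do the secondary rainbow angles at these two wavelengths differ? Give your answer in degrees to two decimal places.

At 421 nm (n = 1.342): cos²i = 0.10012 → i = 71.554°, r = 44.981°, D_min = 233.222°, rainbow angle = 53.222°.
At 718 nm (n = 1.330): cos²i = 0.09611 → i = 71.940°, r = 45.630°, D_min = 230.101°, rainbow angle = 50.101°.
Angular width = |53.222° − 50.101°| = 3.121°.

3.12°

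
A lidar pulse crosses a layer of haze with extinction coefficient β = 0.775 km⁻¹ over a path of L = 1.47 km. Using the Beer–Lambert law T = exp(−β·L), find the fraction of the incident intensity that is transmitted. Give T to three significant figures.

τ = β·L = 0.775 × 1.47 = 1.1393.
T = exp(−1.1393) = 0.3201.

0.320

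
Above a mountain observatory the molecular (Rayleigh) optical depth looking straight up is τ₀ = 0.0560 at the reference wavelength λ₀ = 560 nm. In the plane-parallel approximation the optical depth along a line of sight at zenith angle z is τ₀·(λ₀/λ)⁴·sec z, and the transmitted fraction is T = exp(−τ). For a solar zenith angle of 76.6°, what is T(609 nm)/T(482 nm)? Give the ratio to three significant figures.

1.31

Airmass: sec 76.6° = 4.3150.
τ(609 nm) = 0.0560 × (560/609)⁴ × 4.3150 = 0.0560 × 0.7150 × 4.3150 = 0.1728.
τ(482 nm) = 0.0560 × (560/482)⁴ × 4.3150 = 0.0560 × 1.8221 × 4.3150 = 0.4403.
T(609)/T(482) = exp(τ_B − τ_A) = exp(0.2675) = 1.3067.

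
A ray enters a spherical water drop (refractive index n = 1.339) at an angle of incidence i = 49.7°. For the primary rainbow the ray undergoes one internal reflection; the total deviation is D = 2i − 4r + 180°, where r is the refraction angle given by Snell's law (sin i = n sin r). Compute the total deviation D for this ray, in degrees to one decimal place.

sin r = sin 49.7° / 1.339 = 0.7627/1.339 = 0.5696; r = 34.72°.
D = 2·49.7° − 4·34.72° + 180° = 99.40° − 138.88° + 180° = 140.52°.

140.5°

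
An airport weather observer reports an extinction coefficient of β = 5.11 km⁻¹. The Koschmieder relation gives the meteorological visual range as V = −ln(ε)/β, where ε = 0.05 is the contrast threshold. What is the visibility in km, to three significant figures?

0.586 km

V = −ln(0.05) / 5.11 = 2.996 / 5.11 = 0.5862 km.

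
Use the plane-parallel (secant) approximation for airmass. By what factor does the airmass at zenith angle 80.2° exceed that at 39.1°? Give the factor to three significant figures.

X(80.2°)/X(39.1°) = sec 80.2° / sec 39.1° = cos 39.1° / cos 80.2° = 0.7760/0.1702 = 4.5594.

4.56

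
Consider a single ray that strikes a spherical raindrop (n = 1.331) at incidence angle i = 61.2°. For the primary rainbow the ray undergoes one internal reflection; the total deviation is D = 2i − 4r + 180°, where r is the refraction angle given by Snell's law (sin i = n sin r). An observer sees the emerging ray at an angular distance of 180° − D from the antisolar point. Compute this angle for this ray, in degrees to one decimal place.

sin r = sin 61.2° / 1.331 = 0.8763/1.331 = 0.6584; r = 41.18°.
D = 2·61.2° − 4·41.18° + 180° = 122.40° − 164.71° + 180° = 137.69°.
Angle from antisolar point = 180° − D = 42.31°.

42.3°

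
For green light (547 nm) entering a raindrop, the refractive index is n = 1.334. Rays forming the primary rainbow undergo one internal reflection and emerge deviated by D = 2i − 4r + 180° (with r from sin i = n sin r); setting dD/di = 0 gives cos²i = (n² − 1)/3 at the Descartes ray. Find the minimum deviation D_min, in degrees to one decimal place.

cos²i = (1.77956 − 1)/3 = 0.25985; i = arccos(0.50976) = 59.352°.
sin r = sin 59.352°/1.334 = 0.64492; r = 40.159°.
D_min = 2·59.352° − 4·40.159° + 180° = 138.067°.

138.1°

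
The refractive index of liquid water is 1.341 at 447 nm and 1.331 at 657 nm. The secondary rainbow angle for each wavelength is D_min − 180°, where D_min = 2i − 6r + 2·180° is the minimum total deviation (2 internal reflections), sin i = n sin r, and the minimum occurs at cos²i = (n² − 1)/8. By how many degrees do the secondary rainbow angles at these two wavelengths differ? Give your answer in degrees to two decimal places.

At 447 nm (n = 1.341): cos²i = 0.09979 → i = 71.586°, r = 45.034°, D_min = 232.966°, rainbow angle = 52.966°.
At 657 nm (n = 1.331): cos²i = 0.09645 → i = 71.907°, r = 45.575°, D_min = 230.365°, rainbow angle = 50.365°.
Angular width = |52.966° − 50.365°| = 2.601°.

2.60°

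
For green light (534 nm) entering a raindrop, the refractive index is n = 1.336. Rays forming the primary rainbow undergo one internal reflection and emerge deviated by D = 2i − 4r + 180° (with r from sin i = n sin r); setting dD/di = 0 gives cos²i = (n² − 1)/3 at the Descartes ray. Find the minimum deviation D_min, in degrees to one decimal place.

138.4°

cos²i = (1.78490 − 1)/3 = 0.26163; i = arccos(0.51150) = 59.236°.
sin r = sin 59.236°/1.336 = 0.64318; r = 40.029°.
D_min = 2·59.236° − 4·40.029° + 180° = 138.356°.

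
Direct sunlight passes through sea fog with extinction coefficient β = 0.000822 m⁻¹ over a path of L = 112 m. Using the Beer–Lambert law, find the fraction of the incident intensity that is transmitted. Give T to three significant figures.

0.912

τ = β·L = 0.000822 × 112 = 0.0921.
T = exp(−0.0921) = 0.9120.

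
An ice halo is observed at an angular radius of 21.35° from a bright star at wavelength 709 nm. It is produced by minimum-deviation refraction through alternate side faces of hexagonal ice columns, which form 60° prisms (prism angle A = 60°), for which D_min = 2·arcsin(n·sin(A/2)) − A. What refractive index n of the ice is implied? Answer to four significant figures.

1.304

Rearranging: n = sin((D_min + A)/2) / sin(A/2).
(D_min + A)/2 = (21.35° + 60°)/2 = 40.675°.
n = sin 40.675° / sin 30° = 0.6518 / 0.5000 = 1.3035.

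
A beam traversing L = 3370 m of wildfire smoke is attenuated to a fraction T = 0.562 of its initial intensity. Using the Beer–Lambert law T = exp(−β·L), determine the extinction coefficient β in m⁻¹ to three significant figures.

0.000171 m⁻¹

Beer–Lambert: T = exp(−βL) ⇒ β = −ln(T)/L = −ln(0.562)/3370 = 0.5763/3370 = 0.000171 m⁻¹.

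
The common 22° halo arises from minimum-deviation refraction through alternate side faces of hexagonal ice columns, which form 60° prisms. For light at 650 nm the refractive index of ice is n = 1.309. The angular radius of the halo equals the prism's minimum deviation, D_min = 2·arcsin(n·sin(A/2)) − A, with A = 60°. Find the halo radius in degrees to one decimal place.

n·sin(A/2) = 1.309 × sin 30° = 1.309 × 0.5000 = 0.6545.
D_min = 2·arcsin(0.6545) − 60° = 2 × 40.882° − 60° = 21.763°.

21.8°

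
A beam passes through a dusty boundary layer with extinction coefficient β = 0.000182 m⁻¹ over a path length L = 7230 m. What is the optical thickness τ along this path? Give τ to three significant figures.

1.32

τ = β·L = 0.000182 × 7230 = 1.3159.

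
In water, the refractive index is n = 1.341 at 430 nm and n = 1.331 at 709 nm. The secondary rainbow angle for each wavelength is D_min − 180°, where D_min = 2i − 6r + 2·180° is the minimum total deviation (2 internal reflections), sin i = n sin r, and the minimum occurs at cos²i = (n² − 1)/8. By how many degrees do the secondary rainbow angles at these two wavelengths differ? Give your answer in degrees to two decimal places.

At 430 nm (n = 1.341): cos²i = 0.09979 → i = 71.586°, r = 45.034°, D_min = 232.966°, rainbow angle = 52.966°.
At 709 nm (n = 1.331): cos²i = 0.09645 → i = 71.907°, r = 45.575°, D_min = 230.365°, rainbow angle = 50.365°.
Angular width = |52.966° − 50.365°| = 2.601°.

2.60°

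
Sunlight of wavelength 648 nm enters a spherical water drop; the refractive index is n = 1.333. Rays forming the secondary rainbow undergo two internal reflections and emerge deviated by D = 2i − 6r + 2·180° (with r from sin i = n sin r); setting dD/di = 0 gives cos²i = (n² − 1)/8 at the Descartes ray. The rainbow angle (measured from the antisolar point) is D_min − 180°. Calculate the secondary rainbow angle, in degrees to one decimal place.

cos²i = (1.77689 − 1)/8 = 0.09711; i = arccos(0.31163) = 71.843°.
sin r = sin 71.843°/1.333 = 0.71283; r = 45.466°.
D_min = 2·71.843° − 6·45.466° + 360° = 230.891°.
Rainbow angle = D_min − 180° = 50.891°.

50.9°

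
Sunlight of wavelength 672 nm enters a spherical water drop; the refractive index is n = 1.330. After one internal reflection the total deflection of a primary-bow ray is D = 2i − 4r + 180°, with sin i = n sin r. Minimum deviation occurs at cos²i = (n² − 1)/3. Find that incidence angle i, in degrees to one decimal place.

cos²i = (1.330² − 1)/3 = (1.76890 − 1)/3 = 0.25630.
cos i = 0.50626, so i = 59.585°.

59.6°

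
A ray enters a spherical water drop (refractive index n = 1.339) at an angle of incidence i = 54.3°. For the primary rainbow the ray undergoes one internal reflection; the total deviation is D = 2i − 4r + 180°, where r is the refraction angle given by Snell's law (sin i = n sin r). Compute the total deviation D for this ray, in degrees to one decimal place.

sin r = sin 54.3° / 1.339 = 0.8121/1.339 = 0.6065; r = 37.34°.
D = 2·54.3° − 4·37.34° + 180° = 108.60° − 149.34° + 180° = 139.26°.

139.3°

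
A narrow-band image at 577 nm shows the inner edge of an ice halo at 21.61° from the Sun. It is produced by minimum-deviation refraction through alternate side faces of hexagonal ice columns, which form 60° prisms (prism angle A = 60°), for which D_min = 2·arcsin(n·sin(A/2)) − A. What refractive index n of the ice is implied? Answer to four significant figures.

Rearranging: n = sin((D_min + A)/2) / sin(A/2).
(D_min + A)/2 = (21.61° + 60°)/2 = 40.805°.
n = sin 40.805° / sin 30° = 0.6535 / 0.5000 = 1.3070.

1.307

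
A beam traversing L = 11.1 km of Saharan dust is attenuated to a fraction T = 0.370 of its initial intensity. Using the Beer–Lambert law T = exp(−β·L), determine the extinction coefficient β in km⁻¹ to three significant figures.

0.0896 km⁻¹

Beer–Lambert: T = exp(−βL) ⇒ β = −ln(T)/L = −ln(0.370)/11.1 = 0.9943/11.1 = 0.08957 km⁻¹.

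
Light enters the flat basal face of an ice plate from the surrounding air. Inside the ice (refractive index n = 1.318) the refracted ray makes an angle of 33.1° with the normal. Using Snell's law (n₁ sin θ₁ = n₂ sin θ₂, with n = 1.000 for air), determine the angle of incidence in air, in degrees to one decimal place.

46.0°

Snell: sin θ_i = n · sin θ_r = 1.318 × sin 33.1° = 1.318 × 0.5461 = 0.7198.
θ_i = arcsin(0.7198) = 46.03°.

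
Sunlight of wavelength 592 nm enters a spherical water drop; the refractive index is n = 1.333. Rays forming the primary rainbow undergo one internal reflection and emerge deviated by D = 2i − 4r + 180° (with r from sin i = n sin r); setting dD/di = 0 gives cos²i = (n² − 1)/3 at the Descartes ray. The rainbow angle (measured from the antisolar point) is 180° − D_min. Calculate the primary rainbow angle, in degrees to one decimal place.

cos²i = (1.77689 − 1)/3 = 0.25896; i = arccos(0.50888) = 59.410°.
sin r = sin 59.410°/1.333 = 0.64579; r = 40.225°.
D_min = 2·59.410° − 4·40.225° + 180° = 137.922°.
Rainbow angle = 180° − D_min = 42.078°.

42.1°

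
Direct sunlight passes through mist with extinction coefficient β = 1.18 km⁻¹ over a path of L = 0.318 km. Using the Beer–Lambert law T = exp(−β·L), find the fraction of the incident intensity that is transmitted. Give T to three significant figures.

τ = β·L = 1.18 × 0.318 = 0.3752.
T = exp(−0.3752) = 0.6871.

0.687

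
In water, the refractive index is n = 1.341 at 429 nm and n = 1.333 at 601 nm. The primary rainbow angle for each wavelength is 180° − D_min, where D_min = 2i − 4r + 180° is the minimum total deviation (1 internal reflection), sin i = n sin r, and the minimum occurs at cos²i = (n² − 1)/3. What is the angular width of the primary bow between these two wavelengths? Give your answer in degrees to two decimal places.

1.15°

At 429 nm (n = 1.341): cos²i = 0.26609 → i = 58.946°, r = 39.705°, D_min = 139.071°, rainbow angle = 40.929°.
At 601 nm (n = 1.333): cos²i = 0.25896 → i = 59.410°, r = 40.225°, D_min = 137.922°, rainbow angle = 42.078°.
Angular width = |40.929° − 42.078°| = 1.149°.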